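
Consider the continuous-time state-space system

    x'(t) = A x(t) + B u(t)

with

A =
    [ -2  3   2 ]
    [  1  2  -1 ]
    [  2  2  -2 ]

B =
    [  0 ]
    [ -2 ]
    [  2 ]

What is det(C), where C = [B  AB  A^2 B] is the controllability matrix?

-816

AB = [[-2], [-6], [-8]]
A^2B = [[-30], [-6], [0]]
Controllability matrix C = [B  AB  A^2B] = [[0, -2, -30], [-2, -6, -6], [2, -8, 0]]
Expanding along the first row, det(C) = 0·((-6)·0 - (-6)·(-8)) - (-2)·((-2)·0 - (-6)·2) + (-30)·((-2)·(-8) - (-6)·2) = 0·(-48) - (-2)·12 + (-30)·28 = -816
Since det(C) ≠ 0, rank(C) = 3 and the system is completely controllable.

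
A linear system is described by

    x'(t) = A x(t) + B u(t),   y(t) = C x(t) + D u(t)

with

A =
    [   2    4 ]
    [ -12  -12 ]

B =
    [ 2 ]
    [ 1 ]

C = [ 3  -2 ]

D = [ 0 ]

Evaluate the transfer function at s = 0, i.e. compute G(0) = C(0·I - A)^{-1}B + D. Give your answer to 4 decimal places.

5.6667

G(0) = C(-A)^{-1}B + D = -C A^{-1} B + D.
det A = 24, so A^{-1} = (1/24)·adj(A) = [[-1/2, -1/6], [1/2, 1/12]]
A^{-1} B = [-7/6, 13/12]^T
C A^{-1} B = -17/3
G(0) = D - C A^{-1} B = 0 - (-17/3) = 17/3 ≈ 5.6667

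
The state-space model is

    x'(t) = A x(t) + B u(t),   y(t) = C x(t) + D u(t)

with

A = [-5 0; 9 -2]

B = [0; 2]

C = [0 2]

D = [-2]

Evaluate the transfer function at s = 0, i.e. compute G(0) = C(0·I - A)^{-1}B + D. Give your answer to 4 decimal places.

G(0) = C(-A)^{-1}B + D = -C A^{-1} B + D.
det A = 10, so A^{-1} = (1/10)·adj(A) = [[-1/5, 0], [-9/10, -1/2]]
A^{-1} B = [0, -1]^T
C A^{-1} B = -2
G(0) = D - C A^{-1} B = -2 - (-2) = 0

0.0000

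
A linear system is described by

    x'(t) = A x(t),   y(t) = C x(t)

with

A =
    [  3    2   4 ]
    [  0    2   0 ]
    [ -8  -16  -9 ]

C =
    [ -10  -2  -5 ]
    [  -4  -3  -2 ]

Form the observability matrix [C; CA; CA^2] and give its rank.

CA = [[10, 56, 5], [4, 18, 2]]
CA^2 = [[-10, 52, -5], [-4, 12, -2]]
Observability matrix O = [C; CA; CA^2] = [[-10, -2, -5], [-4, -3, -2], [10, 56, 5], [4, 18, 2], [-10, 52, -5], [-4, 12, -2]]
The columns c1, c2, c3 of O are linearly dependent: -c1 + 2·c3 = 0 (check each entry), so rank(O) ≤ 2.
The 2×2 minor from rows 1, 2, columns 1, 2 is (-10)·(-3) - (-2)·(-4) = 30 - 8 = 22 ≠ 0, so rank(O) = 2.
rank(O) = 2 < n = 3, so the pair (A, C) is not completely observable.

2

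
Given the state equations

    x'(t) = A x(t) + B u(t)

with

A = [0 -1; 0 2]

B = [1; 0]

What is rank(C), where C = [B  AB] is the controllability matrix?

AB = [[0], [0]]
Controllability matrix C = [B  AB] = [[1, 0], [0, 0]]
Every column of C is a scalar multiple of column 1 = [1, 0] (multipliers 1, 0), so the columns span a one-dimensional space.
C ≠ 0, hence rank(C) = 1.
rank(C) = 1 < n = 2, so the pair (A, B) is not completely controllable.

1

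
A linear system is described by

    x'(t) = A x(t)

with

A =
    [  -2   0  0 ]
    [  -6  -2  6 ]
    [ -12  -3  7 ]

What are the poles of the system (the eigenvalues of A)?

-2, 1, 4

det(sI - A) = s^3 - (tr A)s^2 + (M11 + M22 + M33)s - det A, where Mii is the 2×2 principal minor of A obtained by deleting row i and column i.
tr A = (-2) + (-2) + 7 = 3; M11 = (-2)·7 - 6·(-3) = -14 - (-18) = 4; M22 = (-2)·7 - 0·(-12) = -14 - 0 = -14; M33 = (-2)·(-2) - 0·(-6) = 4 - 0 = 4; sum of minors = -6.
det A = (-2)·((-2)·7 - 6·(-3)) - 0·((-6)·7 - 6·(-12)) + 0·((-6)·(-3) - (-2)·(-12)) = (-2)·4 - 0·30 + 0·(-6) = -8.
So p(s) = det(sI - A) = s^3 - 3s^2 - 6s + 8.
Rational-root test: any integer root divides 8. Testing small divisors, s = 1 works: p(1) = 1 + (-3) + (-6) + 8 = 0, so (s - 1) is a factor.
Dividing, p(s) = (s - 1)(s^2 - 2s - 8).
Factor s^2 - 2s - 8: two numbers with sum 2 and product -8 are 4 and -2, so s^2 - 2s - 8 = (s - 4)(s + 2).
Hence p(s) = (s - 4) (s - 1) (s + 2), with roots -2, 1, 4.
At least one eigenvalue has non-negative real part, so the system is not asymptotically stable.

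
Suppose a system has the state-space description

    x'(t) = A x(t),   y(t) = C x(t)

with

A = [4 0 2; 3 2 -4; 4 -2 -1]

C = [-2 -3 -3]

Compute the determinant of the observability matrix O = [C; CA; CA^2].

CA = [[-29, 0, 11]]
CA^2 = [[-72, -22, -69]]
Observability matrix O = [C; CA; CA^2] = [[-2, -3, -3], [-29, 0, 11], [-72, -22, -69]]
Expanding along the first row, det(O) = (-2)·(0·(-69) - 11·(-22)) - (-3)·((-29)·(-69) - 11·(-72)) + (-3)·((-29)·(-22) - 0·(-72)) = (-2)·242 - (-3)·2793 + (-3)·638 = 5981
Since det(O) ≠ 0, rank(O) = 3 and the system is completely observable.

5981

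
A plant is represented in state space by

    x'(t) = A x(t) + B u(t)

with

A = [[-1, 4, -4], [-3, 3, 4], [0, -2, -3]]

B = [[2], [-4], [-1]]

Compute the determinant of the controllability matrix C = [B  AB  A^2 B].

6528

AB = [[-14], [-22], [11]]
A^2B = [[-118], [20], [11]]
Controllability matrix C = [B  AB  A^2B] = [[2, -14, -118], [-4, -22, 20], [-1, 11, 11]]
Expanding along the first row, det(C) = 2·((-22)·11 - 20·11) - (-14)·((-4)·11 - 20·(-1)) + (-118)·((-4)·11 - (-22)·(-1)) = 2·(-462) - (-14)·(-24) + (-118)·(-66) = 6528
Since det(C) ≠ 0, rank(C) = 3 and the system is completely controllable.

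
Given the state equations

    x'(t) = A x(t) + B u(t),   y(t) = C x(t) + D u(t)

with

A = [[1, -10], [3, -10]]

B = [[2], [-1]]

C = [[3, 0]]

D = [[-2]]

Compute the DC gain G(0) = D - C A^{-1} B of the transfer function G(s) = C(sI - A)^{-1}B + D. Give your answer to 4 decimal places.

G(0) = C(-A)^{-1}B + D = -C A^{-1} B + D.
det A = 20, so A^{-1} = (1/20)·adj(A) = [[-1/2, 1/2], [-3/20, 1/20]]
A^{-1} B = [-3/2, -7/20]^T
C A^{-1} B = -9/2
G(0) = D - C A^{-1} B = -2 - (-9/2) = 5/2 ≈ 2.5000

2.5000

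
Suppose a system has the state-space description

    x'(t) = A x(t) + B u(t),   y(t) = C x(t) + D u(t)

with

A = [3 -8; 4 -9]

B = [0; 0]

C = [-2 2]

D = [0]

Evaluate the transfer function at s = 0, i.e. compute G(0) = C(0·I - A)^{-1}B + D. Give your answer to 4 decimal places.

0.0000

G(0) = C(-A)^{-1}B + D = -C A^{-1} B + D.
det A = 5, so A^{-1} = (1/5)·adj(A) = [[-9/5, 8/5], [-4/5, 3/5]]
A^{-1} B = [0, 0]^T
C A^{-1} B = 0
G(0) = D - C A^{-1} B = 0 - (0) = 0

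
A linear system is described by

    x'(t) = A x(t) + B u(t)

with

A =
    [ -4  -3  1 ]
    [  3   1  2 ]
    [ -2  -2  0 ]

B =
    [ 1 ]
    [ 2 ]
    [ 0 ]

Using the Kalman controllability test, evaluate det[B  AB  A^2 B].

-200

AB = [[-10], [5], [-6]]
A^2B = [[19], [-37], [10]]
Controllability matrix C = [B  AB  A^2B] = [[1, -10, 19], [2, 5, -37], [0, -6, 10]]
Expanding along the first row, det(C) = 1·(5·10 - (-37)·(-6)) - (-10)·(2·10 - (-37)·0) + 19·(2·(-6) - 5·0) = 1·(-172) - (-10)·20 + 19·(-12) = -200
Since det(C) ≠ 0, rank(C) = 3 and the system is completely controllable.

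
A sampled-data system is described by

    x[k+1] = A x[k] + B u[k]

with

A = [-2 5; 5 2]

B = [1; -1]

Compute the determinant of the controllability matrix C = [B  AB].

AB = [[-7], [3]]
Controllability matrix C = [B  AB] = [[1, -7], [-1, 3]]
det(C) = 1·3 - (-7)·(-1) = 3 - 7 = -4
Since det(C) ≠ 0, rank(C) = 2 and the system is completely controllable.

-4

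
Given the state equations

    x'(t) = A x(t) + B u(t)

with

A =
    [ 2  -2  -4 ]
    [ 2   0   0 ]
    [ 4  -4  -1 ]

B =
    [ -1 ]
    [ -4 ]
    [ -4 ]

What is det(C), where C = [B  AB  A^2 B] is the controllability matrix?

5184

AB = [[22], [-2], [16]]
A^2B = [[-16], [44], [80]]
Controllability matrix C = [B  AB  A^2B] = [[-1, 22, -16], [-4, -2, 44], [-4, 16, 80]]
Expanding along the first row, det(C) = (-1)·((-2)·80 - 44·16) - 22·((-4)·80 - 44·(-4)) + (-16)·((-4)·16 - (-2)·(-4)) = (-1)·(-864) - 22·(-144) + (-16)·(-72) = 5184
Since det(C) ≠ 0, rank(C) = 3 and the system is completely controllable.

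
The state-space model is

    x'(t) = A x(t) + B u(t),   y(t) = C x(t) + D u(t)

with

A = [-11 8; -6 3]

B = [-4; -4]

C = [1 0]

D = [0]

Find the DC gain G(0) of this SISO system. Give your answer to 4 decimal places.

-1.3333

G(0) = C(-A)^{-1}B + D = -C A^{-1} B + D.
det A = 15, so A^{-1} = (1/15)·adj(A) = [[1/5, -8/15], [2/5, -11/15]]
A^{-1} B = [4/3, 4/3]^T
C A^{-1} B = 4/3
G(0) = D - C A^{-1} B = 0 - (4/3) = -4/3 ≈ -1.3333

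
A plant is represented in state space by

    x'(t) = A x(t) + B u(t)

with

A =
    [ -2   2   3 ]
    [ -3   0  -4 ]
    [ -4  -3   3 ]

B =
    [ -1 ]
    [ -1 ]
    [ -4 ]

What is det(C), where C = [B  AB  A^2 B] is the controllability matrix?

6959

AB = [[-12], [19], [-5]]
A^2B = [[47], [56], [-24]]
Controllability matrix C = [B  AB  A^2B] = [[-1, -12, 47], [-1, 19, 56], [-4, -5, -24]]
Expanding along the first row, det(C) = (-1)·(19·(-24) - 56·(-5)) - (-12)·((-1)·(-24) - 56·(-4)) + 47·((-1)·(-5) - 19·(-4)) = (-1)·(-176) - (-12)·248 + 47·81 = 6959
Since det(C) ≠ 0, rank(C) = 3 and the system is completely controllable.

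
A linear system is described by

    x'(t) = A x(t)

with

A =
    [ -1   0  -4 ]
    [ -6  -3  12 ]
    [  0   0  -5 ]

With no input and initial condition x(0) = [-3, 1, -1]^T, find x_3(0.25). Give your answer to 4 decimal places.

det(sI - A) = s^3 - (tr A)s^2 + (M11 + M22 + M33)s - det A, where Mii is the 2×2 principal minor of A obtained by deleting row i and column i.
tr A = (-1) + (-3) + (-5) = -9; M11 = (-3)·(-5) - 12·0 = 15 - 0 = 15; M22 = (-1)·(-5) - (-4)·0 = 5 - 0 = 5; M33 = (-1)·(-3) - 0·(-6) = 3 - 0 = 3; sum of minors = 23.
det A = (-1)·((-3)·(-5) - 12·0) - 0·((-6)·(-5) - 12·0) + (-4)·((-6)·0 - (-3)·0) = (-1)·15 - 0·30 + (-4)·0 = -15.
So p(s) = det(sI - A) = s^3 + 9s^2 + 23s + 15.
Rational-root test: any integer root divides 15. Testing small divisors, s = -1 works: p(-1) = -1 + 9 + (-23) + 15 = 0, so (s + 1) is a factor.
Dividing, p(s) = (s + 1)(s^2 + 8s + 15).
Factor s^2 + 8s + 15: two numbers with sum -8 and product 15 are -3 and -5, so s^2 + 8s + 15 = (s + 3)(s + 5).
Hence p(s) = (s + 1) (s + 3) (s + 5), with roots -5, -3, -1.
The eigenvalues -5, -3, -1 are distinct and real, so A is diagonalisable and x(t) = e^{At} x(0) = V diag(e^{λ_i t}) V^{-1} x(0), where the columns of V are the eigenvectors.
λ = -5: A - (-5)I = [[4, 0, -4], [-6, 2, 12], [0, 0, 0]]. v must be orthogonal to every row; (row 1) × (row 2) = [8, -24, 8], so take v_1 = [1, -3, 1]^T.
λ = -3: A - (-3)I = [[2, 0, -4], [-6, 0, 12], [0, 0, -2]]. v must be orthogonal to every row; (row 1) × (row 3) = [0, 4, 0], so take v_2 = [0, 1, 0]^T.
λ = -1: A - (-1)I = [[0, 0, -4], [-6, -2, 12], [0, 0, -4]]. v must be orthogonal to every row; (row 1) × (row 2) = [-8, 24, 0], so take v_3 = [1, -3, 0]^T.
V = [v_1 v_2 v_3] = [[1, 0, 1], [-3, 1, -3], [1, 0, 0]] has det V = -1, so V^{-1} = adj(V)/det V = [[0, 0, 1], [3, 1, 0], [1, 0, -1]].
Modal coordinates z(0) = V^{-1} x(0): 0·(-3) + 0·1 + 1·(-1) = -1; 3·(-3) + 1·1 + 0·(-1) = -8; 1·(-3) + 0·1 + (-1)·(-1) = -2; so z(0) = [-1, -8, -2]^T.
x_3(t) = Σ_i (v_i)_3 · z_i(0) · e^{λ_i t} (row 3 of V times the modal terms).
x_3(0.25) = 1·(-1)·e^{-5·0.25} + 0·(-8)·e^{-3·0.25} + 0·(-2)·e^{-1·0.25} = (-1)·0.286505 + 0·0.472367 + 0·0.778801 = -0.2865.

-0.2865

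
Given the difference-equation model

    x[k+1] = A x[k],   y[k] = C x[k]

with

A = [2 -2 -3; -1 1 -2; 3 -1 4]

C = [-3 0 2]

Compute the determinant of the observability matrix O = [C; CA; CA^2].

-1759

CA = [[0, 4, 17]]
CA^2 = [[47, -13, 60]]
Observability matrix O = [C; CA; CA^2] = [[-3, 0, 2], [0, 4, 17], [47, -13, 60]]
Expanding along the first row, det(O) = (-3)·(4·60 - 17·(-13)) - 0·(0·60 - 17·47) + 2·(0·(-13) - 4·47) = (-3)·461 - 0·(-799) + 2·(-188) = -1759
Since det(O) ≠ 0, rank(O) = 3 and the system is completely observable.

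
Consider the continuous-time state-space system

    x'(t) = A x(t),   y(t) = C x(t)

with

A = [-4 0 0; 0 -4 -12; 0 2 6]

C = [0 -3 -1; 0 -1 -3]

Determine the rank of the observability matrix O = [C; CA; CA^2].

2

CA = [[0, 10, 30], [0, -2, -6]]
CA^2 = [[0, 20, 60], [0, -4, -12]]
Observability matrix O = [C; CA; CA^2] = [[0, -3, -1], [0, -1, -3], [0, 10, 30], [0, -2, -6], [0, 20, 60], [0, -4, -12]]
Column 1 of O is identically zero, so rank(O) ≤ 2.
The 2×2 minor from rows 1, 2, columns 2, 3 is (-3)·(-3) - (-1)·(-1) = 9 - 1 = 8 ≠ 0, so rank(O) = 2.
rank(O) = 2 < n = 3, so the pair (A, C) is not completely observable.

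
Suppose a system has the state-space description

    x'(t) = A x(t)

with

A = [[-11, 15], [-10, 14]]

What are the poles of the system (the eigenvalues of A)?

-1, 4

det(sI - A) = s^2 - (tr A)s + det A, with tr A = (-11) + 14 = 3 and det A = (-11)·14 - 15·(-10) = -154 - (-150) = -4.
So p(s) = det(sI - A) = s^2 - 3s - 4.
Factor s^2 - 3s - 4: two numbers with sum 3 and product -4 are 4 and -1, so s^2 - 3s - 4 = (s - 4)(s + 1).
Hence p(s) = (s - 4) (s + 1), with roots -1, 4.
At least one eigenvalue has non-negative real part, so the system is not asymptotically stable.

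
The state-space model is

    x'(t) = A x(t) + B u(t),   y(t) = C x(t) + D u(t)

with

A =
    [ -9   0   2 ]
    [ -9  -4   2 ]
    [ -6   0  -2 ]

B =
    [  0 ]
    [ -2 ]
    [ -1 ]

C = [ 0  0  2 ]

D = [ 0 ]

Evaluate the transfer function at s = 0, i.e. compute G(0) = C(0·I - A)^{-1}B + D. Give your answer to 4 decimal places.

G(0) = C(-A)^{-1}B + D = -C A^{-1} B + D.
det A = -120, so A^{-1} = (1/-120)·adj(A) = [[-1/15, 0, -1/15], [1/4, -1/4, 0], [1/5, 0, -3/10]]
A^{-1} B = [1/15, 1/2, 3/10]^T
C A^{-1} B = 3/5
G(0) = D - C A^{-1} B = 0 - (3/5) = -3/5 ≈ -0.6000

-0.6000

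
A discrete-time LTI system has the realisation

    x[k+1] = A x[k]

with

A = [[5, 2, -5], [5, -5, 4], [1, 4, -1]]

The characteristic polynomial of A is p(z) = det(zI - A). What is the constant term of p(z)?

Expand det(zI - A) for the 3×3 matrix.
p(z) = z^3 + z^2 - 46z + 162.
(Check: constant term = det(-A) = (-1)^3 det A = 162; coefficient of z^2 = -tr A = 1.)
The constant term is 162.

162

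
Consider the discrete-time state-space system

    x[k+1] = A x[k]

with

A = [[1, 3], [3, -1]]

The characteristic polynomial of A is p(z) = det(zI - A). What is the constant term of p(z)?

-10

For a 2×2 matrix, det(zI - A) = z^2 - (tr A)z + det A.
tr A = 0, det A = -10.
So p(z) = z^2 - 10.
The constant term is -10.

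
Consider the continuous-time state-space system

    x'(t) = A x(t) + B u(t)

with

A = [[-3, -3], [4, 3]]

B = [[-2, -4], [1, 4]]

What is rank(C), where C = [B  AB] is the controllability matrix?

AB = [[3, 0], [-5, -4]]
Controllability matrix C = [B  AB] = [[-2, -4, 3, 0], [1, 4, -5, -4]]
Take the 2×2 submatrix of C formed by columns 1, 2: [[-2, -4], [1, 4]]. Its determinant is (-2)·4 - (-4)·1 = -8 - (-4) = -4 ≠ 0.
So rank(C) ≥ 2; since C has 2 rows, rank(C) = 2.
rank(C) = 2 = n, so the pair (A, B) is completely controllable.

2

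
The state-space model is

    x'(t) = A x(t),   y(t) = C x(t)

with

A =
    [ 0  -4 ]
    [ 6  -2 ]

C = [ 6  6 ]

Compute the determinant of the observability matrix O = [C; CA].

-432

CA = [[36, -36]]
Observability matrix O = [C; CA] = [[6, 6], [36, -36]]
det(O) = 6·(-36) - 6·36 = -216 - 216 = -432
Since det(O) ≠ 0, rank(O) = 2 and the system is completely observable.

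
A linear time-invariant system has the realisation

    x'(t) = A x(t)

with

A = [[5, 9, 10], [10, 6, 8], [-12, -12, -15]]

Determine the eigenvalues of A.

det(sI - A) = s^3 - (tr A)s^2 + (M11 + M22 + M33)s - det A, where Mii is the 2×2 principal minor of A obtained by deleting row i and column i.
tr A = 5 + 6 + (-15) = -4; M11 = 6·(-15) - 8·(-12) = -90 - (-96) = 6; M22 = 5·(-15) - 10·(-12) = -75 - (-120) = 45; M33 = 5·6 - 9·10 = 30 - 90 = -60; sum of minors = -9.
det A = 5·(6·(-15) - 8·(-12)) - 9·(10·(-15) - 8·(-12)) + 10·(10·(-12) - 6·(-12)) = 5·6 - 9·(-54) + 10·(-48) = 36.
So p(s) = det(sI - A) = s^3 + 4s^2 - 9s - 36.
Rational-root test: any integer root divides -36. Testing small divisors, s = -3 works: p(-3) = -27 + 36 + 27 + (-36) = 0, so (s + 3) is a factor.
Dividing, p(s) = (s + 3)(s^2 + s - 12).
Factor s^2 + s - 12: two numbers with sum -1 and product -12 are 3 and -4, so s^2 + s - 12 = (s - 3)(s + 4).
Hence p(s) = (s - 3) (s + 3) (s + 4), with roots -4, -3, 3.
At least one eigenvalue has non-negative real part, so the system is not asymptotically stable.

-4, -3, 3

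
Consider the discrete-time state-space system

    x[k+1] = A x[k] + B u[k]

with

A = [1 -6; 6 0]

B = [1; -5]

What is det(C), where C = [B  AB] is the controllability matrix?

161

AB = [[31], [6]]
Controllability matrix C = [B  AB] = [[1, 31], [-5, 6]]
det(C) = 1·6 - 31·(-5) = 6 - (-155) = 161
Since det(C) ≠ 0, rank(C) = 2 and the system is completely controllable.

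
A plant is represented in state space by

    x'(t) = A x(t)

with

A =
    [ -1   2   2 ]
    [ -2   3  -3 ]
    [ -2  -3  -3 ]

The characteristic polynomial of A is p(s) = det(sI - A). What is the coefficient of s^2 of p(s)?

Expand det(sI - A) for the 3×3 matrix.
p(s) = s^3 + s^2 - 10s - 42.
(Check: constant term = det(-A) = (-1)^3 det A = -42; coefficient of s^2 = -tr A = 1.)
The coefficient of s^2 is 1.

1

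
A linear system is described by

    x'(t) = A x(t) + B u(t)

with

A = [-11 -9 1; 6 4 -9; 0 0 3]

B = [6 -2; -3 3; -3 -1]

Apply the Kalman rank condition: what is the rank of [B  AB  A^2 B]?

AB = [[-42, -6], [51, 9], [-9, -3]]
A^2B = [[-6, -18], [33, 27], [-27, -9]]
Controllability matrix C = [B  AB  A^2B] = [[6, -2, -42, -6, -6, -18], [-3, 3, 51, 9, 33, 27], [-3, -1, -9, -3, -27, -9]]
The rows r1, r2, r3 of C are linearly dependent: r1 + r2 + r3 = 0 (check each entry), so rank(C) ≤ 2.
The 2×2 minor from rows 1, 2, columns 1, 2 is 6·3 - (-2)·(-3) = 18 - 6 = 12 ≠ 0, so rank(C) = 2.
rank(C) = 2 < n = 3, so the pair (A, B) is not completely controllable.

2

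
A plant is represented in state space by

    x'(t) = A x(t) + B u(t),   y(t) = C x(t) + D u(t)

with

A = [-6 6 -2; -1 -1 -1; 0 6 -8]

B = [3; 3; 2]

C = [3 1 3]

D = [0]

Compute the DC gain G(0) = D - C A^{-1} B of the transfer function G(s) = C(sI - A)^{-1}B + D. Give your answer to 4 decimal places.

7.1333

G(0) = C(-A)^{-1}B + D = -C A^{-1} B + D.
det A = -120, so A^{-1} = (1/-120)·adj(A) = [[-7/60, -3/10, 1/15], [1/15, -2/5, 1/30], [1/20, -3/10, -1/10]]
A^{-1} B = [-67/60, -14/15, -19/20]^T
C A^{-1} B = -107/15
G(0) = D - C A^{-1} B = 0 - (-107/15) = 107/15 ≈ 7.1333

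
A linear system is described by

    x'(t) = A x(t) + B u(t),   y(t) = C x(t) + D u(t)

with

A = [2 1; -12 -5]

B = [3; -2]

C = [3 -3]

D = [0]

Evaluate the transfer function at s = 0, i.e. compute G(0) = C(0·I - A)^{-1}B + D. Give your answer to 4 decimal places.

67.5000

G(0) = C(-A)^{-1}B + D = -C A^{-1} B + D.
det A = 2, so A^{-1} = (1/2)·adj(A) = [[-5/2, -1/2], [6, 1]]
A^{-1} B = [-13/2, 16]^T
C A^{-1} B = -135/2
G(0) = D - C A^{-1} B = 0 - (-135/2) = 135/2 ≈ 67.5000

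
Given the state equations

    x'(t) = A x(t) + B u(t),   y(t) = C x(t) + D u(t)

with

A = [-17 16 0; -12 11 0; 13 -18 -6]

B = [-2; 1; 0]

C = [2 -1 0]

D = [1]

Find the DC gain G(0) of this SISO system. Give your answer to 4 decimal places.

8.0000

G(0) = C(-A)^{-1}B + D = -C A^{-1} B + D.
det A = -30, so A^{-1} = (1/-30)·adj(A) = [[11/5, -16/5, 0], [12/5, -17/5, 0], [-73/30, 49/15, -1/6]]
A^{-1} B = [-38/5, -41/5, 122/15]^T
C A^{-1} B = -7
G(0) = D - C A^{-1} B = 1 - (-7) = 8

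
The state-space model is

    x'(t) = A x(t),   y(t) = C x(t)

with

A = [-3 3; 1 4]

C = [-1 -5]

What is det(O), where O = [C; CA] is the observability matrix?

13

CA = [[-2, -23]]
Observability matrix O = [C; CA] = [[-1, -5], [-2, -23]]
det(O) = (-1)·(-23) - (-5)·(-2) = 23 - 10 = 13
Since det(O) ≠ 0, rank(O) = 2 and the system is completely observable.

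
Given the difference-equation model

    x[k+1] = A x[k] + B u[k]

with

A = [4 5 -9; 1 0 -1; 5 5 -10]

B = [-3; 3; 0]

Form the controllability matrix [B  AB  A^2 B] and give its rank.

1

AB = [[3], [-3], [0]]
A^2B = [[-3], [3], [0]]
Controllability matrix C = [B  AB  A^2B] = [[-3, 3, -3], [3, -3, 3], [0, 0, 0]]
Every column of C is a scalar multiple of column 1 = [-3, 3, 0] (multipliers 1, -1, 1), so the columns span a one-dimensional space.
C ≠ 0, hence rank(C) = 1.
rank(C) = 1 < n = 3, so the pair (A, B) is not completely controllable.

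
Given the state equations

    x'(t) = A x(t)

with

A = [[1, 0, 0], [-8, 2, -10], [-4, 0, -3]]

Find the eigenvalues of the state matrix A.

det(sI - A) = s^3 - (tr A)s^2 + (M11 + M22 + M33)s - det A, where Mii is the 2×2 principal minor of A obtained by deleting row i and column i.
tr A = 1 + 2 + (-3) = 0; M11 = 2·(-3) - (-10)·0 = -6 - 0 = -6; M22 = 1·(-3) - 0·(-4) = -3 - 0 = -3; M33 = 1·2 - 0·(-8) = 2 - 0 = 2; sum of minors = -7.
det A = 1·(2·(-3) - (-10)·0) - 0·((-8)·(-3) - (-10)·(-4)) + 0·((-8)·0 - 2·(-4)) = 1·(-6) - 0·(-16) + 0·8 = -6.
So p(s) = det(sI - A) = s^3 - 7s + 6.
Rational-root test: any integer root divides 6. Testing small divisors, s = 1 works: p(1) = 1 + 0 + (-7) + 6 = 0, so (s - 1) is a factor.
Dividing, p(s) = (s - 1)(s^2 + s - 6).
Factor s^2 + s - 6: two numbers with sum -1 and product -6 are 2 and -3, so s^2 + s - 6 = (s - 2)(s + 3).
Hence p(s) = (s - 2) (s - 1) (s + 3), with roots -3, 1, 2.
At least one eigenvalue has non-negative real part, so the system is not asymptotically stable.

-3, 1, 2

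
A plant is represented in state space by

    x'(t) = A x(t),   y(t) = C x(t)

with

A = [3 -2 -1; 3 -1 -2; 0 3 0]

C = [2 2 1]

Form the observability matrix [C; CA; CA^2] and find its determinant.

CA = [[12, -3, -6]]
CA^2 = [[27, -39, -6]]
Observability matrix O = [C; CA; CA^2] = [[2, 2, 1], [12, -3, -6], [27, -39, -6]]
Expanding along the first row, det(O) = 2·((-3)·(-6) - (-6)·(-39)) - 2·(12·(-6) - (-6)·27) + 1·(12·(-39) - (-3)·27) = 2·(-216) - 2·90 + 1·(-387) = -999
Since det(O) ≠ 0, rank(O) = 3 and the system is completely observable.

-999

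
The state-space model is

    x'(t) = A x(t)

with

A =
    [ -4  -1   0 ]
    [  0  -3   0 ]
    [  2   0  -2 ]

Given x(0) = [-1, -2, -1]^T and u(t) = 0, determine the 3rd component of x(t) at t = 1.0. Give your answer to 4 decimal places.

-0.1442

det(sI - A) = s^3 - (tr A)s^2 + (M11 + M22 + M33)s - det A, where Mii is the 2×2 principal minor of A obtained by deleting row i and column i.
tr A = (-4) + (-3) + (-2) = -9; M11 = (-3)·(-2) - 0·0 = 6 - 0 = 6; M22 = (-4)·(-2) - 0·2 = 8 - 0 = 8; M33 = (-4)·(-3) - (-1)·0 = 12 - 0 = 12; sum of minors = 26.
det A = (-4)·((-3)·(-2) - 0·0) - (-1)·(0·(-2) - 0·2) + 0·(0·0 - (-3)·2) = (-4)·6 - (-1)·0 + 0·6 = -24.
So p(s) = det(sI - A) = s^3 + 9s^2 + 26s + 24.
Rational-root test: any integer root divides 24. Testing small divisors, s = -2 works: p(-2) = -8 + 36 + (-52) + 24 = 0, so (s + 2) is a factor.
Dividing, p(s) = (s + 2)(s^2 + 7s + 12).
Factor s^2 + 7s + 12: two numbers with sum -7 and product 12 are -3 and -4, so s^2 + 7s + 12 = (s + 3)(s + 4).
Hence p(s) = (s + 2) (s + 3) (s + 4), with roots -4, -3, -2.
The eigenvalues -4, -3, -2 are distinct and real, so A is diagonalisable and x(t) = e^{At} x(0) = V diag(e^{λ_i t}) V^{-1} x(0), where the columns of V are the eigenvectors.
λ = -4: A - (-4)I = [[0, -1, 0], [0, 1, 0], [2, 0, 2]]. v must be orthogonal to every row; (row 1) × (row 3) = [-2, 0, 2], so take v_1 = [1, 0, -1]^T.
λ = -3: A - (-3)I = [[-1, -1, 0], [0, 0, 0], [2, 0, 1]]. v must be orthogonal to every row; (row 1) × (row 3) = [-1, 1, 2], so take v_2 = [-1, 1, 2]^T.
λ = -2: A - (-2)I = [[-2, -1, 0], [0, -1, 0], [2, 0, 0]]. v must be orthogonal to every row; (row 1) × (row 2) = [0, 0, 2], so take v_3 = [0, 0, 1]^T.
V = [v_1 v_2 v_3] = [[1, -1, 0], [0, 1, 0], [-1, 2, 1]] has det V = 1, so V^{-1} = adj(V)/det V = [[1, 1, 0], [0, 1, 0], [1, -1, 1]].
Modal coordinates z(0) = V^{-1} x(0): 1·(-1) + 1·(-2) + 0·(-1) = -3; 0·(-1) + 1·(-2) + 0·(-1) = -2; 1·(-1) + (-1)·(-2) + 1·(-1) = 0; so z(0) = [-3, -2, 0]^T.
x_3(t) = Σ_i (v_i)_3 · z_i(0) · e^{λ_i t} (row 3 of V times the modal terms).
x_3(1.0) = (-1)·(-3)·e^{-4·1.0} + 2·(-2)·e^{-3·1.0} + 1·0·e^{-2·1.0} = 3·0.018316 + (-4)·0.049787 + 0·0.135335 = -0.1442.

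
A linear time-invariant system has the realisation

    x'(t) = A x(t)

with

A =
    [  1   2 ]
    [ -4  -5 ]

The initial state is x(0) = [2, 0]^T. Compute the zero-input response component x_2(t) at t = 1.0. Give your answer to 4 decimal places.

det(sI - A) = s^2 - (tr A)s + det A, with tr A = 1 + (-5) = -4 and det A = 1·(-5) - 2·(-4) = -5 - (-8) = 3.
So p(s) = det(sI - A) = s^2 + 4s + 3.
Factor s^2 + 4s + 3: two numbers with sum -4 and product 3 are -1 and -3, so s^2 + 4s + 3 = (s + 1)(s + 3).
Hence p(s) = (s + 1) (s + 3), with roots -3, -1.
The eigenvalues -3, -1 are distinct and real, so A is diagonalisable and x(t) = e^{At} x(0) = V diag(e^{λ_i t}) V^{-1} x(0), where the columns of V are the eigenvectors.
λ = -3: A - (-3)I = [[4, 2], [-4, -2]]. Row 1 gives 4·v1 + 2·v2 = 0, so take v_1 = [1, -2]^T.
λ = -1: A - (-1)I = [[2, 2], [-4, -4]]. Row 1 gives 2·v1 + 2·v2 = 0, so take v_2 = [1, -1]^T.
V = [v_1 v_2] = [[1, 1], [-2, -1]] has det V = 1, so V^{-1} = adj(V)/det V = [[-1, -1], [2, 1]].
Modal coordinates z(0) = V^{-1} x(0): (-1)·2 + (-1)·0 = -2; 2·2 + 1·0 = 4; so z(0) = [-2, 4]^T.
x_2(t) = Σ_i (v_i)_2 · z_i(0) · e^{λ_i t} (row 2 of V times the modal terms).
x_2(1.0) = (-2)·(-2)·e^{-3·1.0} + (-1)·4·e^{-1·1.0} = 4·0.049787 + (-4)·0.367879 = -1.2724.

-1.2724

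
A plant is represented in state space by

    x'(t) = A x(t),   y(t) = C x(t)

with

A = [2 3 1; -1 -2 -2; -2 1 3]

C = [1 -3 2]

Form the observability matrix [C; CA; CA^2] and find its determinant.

2453

CA = [[1, 11, 13]]
CA^2 = [[-35, -6, 18]]
Observability matrix O = [C; CA; CA^2] = [[1, -3, 2], [1, 11, 13], [-35, -6, 18]]
Expanding along the first row, det(O) = 1·(11·18 - 13·(-6)) - (-3)·(1·18 - 13·(-35)) + 2·(1·(-6) - 11·(-35)) = 1·276 - (-3)·473 + 2·379 = 2453
Since det(O) ≠ 0, rank(O) = 3 and the system is completely observable.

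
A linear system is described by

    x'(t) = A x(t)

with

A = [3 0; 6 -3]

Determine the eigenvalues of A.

-3, 3

det(sI - A) = s^2 - (tr A)s + det A, with tr A = 3 + (-3) = 0 and det A = 3·(-3) - 0·6 = -9 - 0 = -9.
So p(s) = det(sI - A) = s^2 - 9.
Factor s^2 - 9: two numbers with sum 0 and product -9 are 3 and -3, so s^2 - 9 = (s - 3)(s + 3).
Hence p(s) = (s - 3) (s + 3), with roots -3, 3.
At least one eigenvalue has non-negative real part, so the system is not asymptotically stable.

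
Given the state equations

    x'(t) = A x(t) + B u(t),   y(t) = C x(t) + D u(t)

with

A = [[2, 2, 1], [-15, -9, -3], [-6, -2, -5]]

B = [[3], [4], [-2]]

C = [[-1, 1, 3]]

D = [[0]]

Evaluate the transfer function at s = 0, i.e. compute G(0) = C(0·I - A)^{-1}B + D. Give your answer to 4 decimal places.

-11.6000

G(0) = C(-A)^{-1}B + D = -C A^{-1} B + D.
det A = -60, so A^{-1} = (1/-60)·adj(A) = [[-13/20, -2/15, -1/20], [19/20, 1/15, 3/20], [2/5, 2/15, -1/5]]
A^{-1} B = [-143/60, 169/60, 32/15]^T
C A^{-1} B = 58/5
G(0) = D - C A^{-1} B = 0 - (58/5) = -58/5 ≈ -11.6000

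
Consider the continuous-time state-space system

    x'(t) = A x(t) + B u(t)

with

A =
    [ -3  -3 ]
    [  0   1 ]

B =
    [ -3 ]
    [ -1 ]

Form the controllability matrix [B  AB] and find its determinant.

AB = [[12], [-1]]
Controllability matrix C = [B  AB] = [[-3, 12], [-1, -1]]
det(C) = (-3)·(-1) - 12·(-1) = 3 - (-12) = 15
Since det(C) ≠ 0, rank(C) = 2 and the system is completely controllable.

15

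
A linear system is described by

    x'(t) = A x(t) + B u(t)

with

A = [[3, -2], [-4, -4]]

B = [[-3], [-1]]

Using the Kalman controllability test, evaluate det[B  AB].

-55

AB = [[-7], [16]]
Controllability matrix C = [B  AB] = [[-3, -7], [-1, 16]]
det(C) = (-3)·16 - (-7)·(-1) = -48 - 7 = -55
Since det(C) ≠ 0, rank(C) = 2 and the system is completely controllable.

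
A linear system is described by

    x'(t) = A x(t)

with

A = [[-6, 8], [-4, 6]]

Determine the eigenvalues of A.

det(sI - A) = s^2 - (tr A)s + det A, with tr A = (-6) + 6 = 0 and det A = (-6)·6 - 8·(-4) = -36 - (-32) = -4.
So p(s) = det(sI - A) = s^2 - 4.
Factor s^2 - 4: two numbers with sum 0 and product -4 are 2 and -2, so s^2 - 4 = (s - 2)(s + 2).
Hence p(s) = (s - 2) (s + 2), with roots -2, 2.
At least one eigenvalue has non-negative real part, so the system is not asymptotically stable.

-2, 2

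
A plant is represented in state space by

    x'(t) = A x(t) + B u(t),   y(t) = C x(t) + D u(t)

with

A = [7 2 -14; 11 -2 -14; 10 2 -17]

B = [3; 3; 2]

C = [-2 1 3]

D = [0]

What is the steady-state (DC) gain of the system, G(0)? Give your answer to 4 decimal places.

2.0667

G(0) = C(-A)^{-1}B + D = -C A^{-1} B + D.
det A = -60, so A^{-1} = (1/-60)·adj(A) = [[-31/30, -1/10, 14/15], [-47/60, -7/20, 14/15], [-7/10, -1/10, 3/5]]
A^{-1} B = [-23/15, -23/15, -6/5]^T
C A^{-1} B = -31/15
G(0) = D - C A^{-1} B = 0 - (-31/15) = 31/15 ≈ 2.0667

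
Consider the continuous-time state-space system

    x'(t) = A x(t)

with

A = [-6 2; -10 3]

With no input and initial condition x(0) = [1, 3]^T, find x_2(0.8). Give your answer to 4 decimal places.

1.8429

det(sI - A) = s^2 - (tr A)s + det A, with tr A = (-6) + 3 = -3 and det A = (-6)·3 - 2·(-10) = -18 - (-20) = 2.
So p(s) = det(sI - A) = s^2 + 3s + 2.
Factor s^2 + 3s + 2: two numbers with sum -3 and product 2 are -1 and -2, so s^2 + 3s + 2 = (s + 1)(s + 2).
Hence p(s) = (s + 1) (s + 2), with roots -2, -1.
The eigenvalues -2, -1 are distinct and real, so A is diagonalisable and x(t) = e^{At} x(0) = V diag(e^{λ_i t}) V^{-1} x(0), where the columns of V are the eigenvectors.
λ = -2: A - (-2)I = [[-4, 2], [-10, 5]]. Row 1 gives (-4)·v1 + 2·v2 = 0, so take v_1 = [1, 2]^T.
λ = -1: A - (-1)I = [[-5, 2], [-10, 4]]. Row 1 gives (-5)·v1 + 2·v2 = 0, so take v_2 = [2, 5]^T.
V = [v_1 v_2] = [[1, 2], [2, 5]] has det V = 1, so V^{-1} = adj(V)/det V = [[5, -2], [-2, 1]].
Modal coordinates z(0) = V^{-1} x(0): 5·1 + (-2)·3 = -1; (-2)·1 + 1·3 = 1; so z(0) = [-1, 1]^T.
x_2(t) = Σ_i (v_i)_2 · z_i(0) · e^{λ_i t} (row 2 of V times the modal terms).
x_2(0.8) = 2·(-1)·e^{-2·0.8} + 5·1·e^{-1·0.8} = (-2)·0.201897 + 5·0.449329 = 1.8429.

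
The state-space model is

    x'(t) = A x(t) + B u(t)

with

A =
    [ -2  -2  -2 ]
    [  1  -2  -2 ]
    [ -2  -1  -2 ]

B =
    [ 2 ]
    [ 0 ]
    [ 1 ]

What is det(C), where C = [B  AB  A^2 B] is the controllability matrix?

AB = [[-6], [0], [-6]]
A^2B = [[24], [6], [24]]
Controllability matrix C = [B  AB  A^2B] = [[2, -6, 24], [0, 0, 6], [1, -6, 24]]
Expanding along the first row, det(C) = 2·(0·24 - 6·(-6)) - (-6)·(0·24 - 6·1) + 24·(0·(-6) - 0·1) = 2·36 - (-6)·(-6) + 24·0 = 36
Since det(C) ≠ 0, rank(C) = 3 and the system is completely controllable.

36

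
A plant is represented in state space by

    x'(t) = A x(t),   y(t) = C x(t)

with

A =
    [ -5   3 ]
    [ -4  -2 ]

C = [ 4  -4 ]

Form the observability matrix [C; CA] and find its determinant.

CA = [[-4, 20]]
Observability matrix O = [C; CA] = [[4, -4], [-4, 20]]
det(O) = 4·20 - (-4)·(-4) = 80 - 16 = 64
Since det(O) ≠ 0, rank(O) = 2 and the system is completely observable.

64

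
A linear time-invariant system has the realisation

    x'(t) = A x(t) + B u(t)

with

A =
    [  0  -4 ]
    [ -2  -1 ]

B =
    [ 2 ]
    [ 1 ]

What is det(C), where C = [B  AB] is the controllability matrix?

AB = [[-4], [-5]]
Controllability matrix C = [B  AB] = [[2, -4], [1, -5]]
det(C) = 2·(-5) - (-4)·1 = -10 - (-4) = -6
Since det(C) ≠ 0, rank(C) = 2 and the system is completely controllable.

-6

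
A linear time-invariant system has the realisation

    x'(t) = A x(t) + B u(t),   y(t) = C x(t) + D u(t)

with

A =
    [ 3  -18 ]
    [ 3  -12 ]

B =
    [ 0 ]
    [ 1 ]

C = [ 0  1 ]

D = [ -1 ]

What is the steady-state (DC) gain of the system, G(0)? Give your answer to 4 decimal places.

G(0) = C(-A)^{-1}B + D = -C A^{-1} B + D.
det A = 18, so A^{-1} = (1/18)·adj(A) = [[-2/3, 1], [-1/6, 1/6]]
A^{-1} B = [1, 1/6]^T
C A^{-1} B = 1/6
G(0) = D - C A^{-1} B = -1 - (1/6) = -7/6 ≈ -1.1667

-1.1667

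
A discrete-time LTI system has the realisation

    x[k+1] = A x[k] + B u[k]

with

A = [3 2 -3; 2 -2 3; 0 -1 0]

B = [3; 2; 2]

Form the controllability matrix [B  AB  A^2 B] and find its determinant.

-1100

AB = [[7], [8], [-2]]
A^2B = [[43], [-8], [-8]]
Controllability matrix C = [B  AB  A^2B] = [[3, 7, 43], [2, 8, -8], [2, -2, -8]]
Expanding along the first row, det(C) = 3·(8·(-8) - (-8)·(-2)) - 7·(2·(-8) - (-8)·2) + 43·(2·(-2) - 8·2) = 3·(-80) - 7·0 + 43·(-20) = -1100
Since det(C) ≠ 0, rank(C) = 3 and the system is completely controllable.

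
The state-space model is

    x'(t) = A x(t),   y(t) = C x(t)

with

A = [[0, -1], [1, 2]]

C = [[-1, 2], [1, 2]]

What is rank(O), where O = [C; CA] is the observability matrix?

2

CA = [[2, 5], [2, 3]]
Observability matrix O = [C; CA] = [[-1, 2], [1, 2], [2, 5], [2, 3]]
Take the 2×2 submatrix of O formed by rows 1, 2: [[-1, 2], [1, 2]]. Its determinant is (-1)·2 - 2·1 = -2 - 2 = -4 ≠ 0.
So rank(O) ≥ 2; since O has 2 columns, rank(O) = 2.
rank(O) = 2 = n, so the pair (A, C) is completely observable.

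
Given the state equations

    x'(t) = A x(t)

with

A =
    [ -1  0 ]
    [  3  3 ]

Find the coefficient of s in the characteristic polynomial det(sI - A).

For a 2×2 matrix, det(sI - A) = s^2 - (tr A)s + det A.
tr A = 2, det A = -3.
So p(s) = s^2 - 2s - 3.
The coefficient of s is -2.

-2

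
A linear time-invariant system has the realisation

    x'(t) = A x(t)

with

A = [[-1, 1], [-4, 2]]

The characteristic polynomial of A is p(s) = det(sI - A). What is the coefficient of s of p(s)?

-1

For a 2×2 matrix, det(sI - A) = s^2 - (tr A)s + det A.
tr A = 1, det A = 2.
So p(s) = s^2 - s + 2.
The coefficient of s is -1.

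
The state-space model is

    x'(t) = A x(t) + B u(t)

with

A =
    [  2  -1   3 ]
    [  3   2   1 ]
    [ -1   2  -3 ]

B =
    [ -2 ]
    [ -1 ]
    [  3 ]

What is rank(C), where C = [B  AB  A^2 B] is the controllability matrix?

3

AB = [[6], [-5], [-9]]
A^2B = [[-10], [-1], [11]]
Controllability matrix C = [B  AB  A^2B] = [[-2, 6, -10], [-1, -5, -1], [3, -9, 11]]
det(C) = (-2)·((-5)·11 - (-1)·(-9)) - 6·((-1)·11 - (-1)·3) + (-10)·((-1)·(-9) - (-5)·3) = (-2)·(-64) - 6·(-8) + (-10)·24 = -64 ≠ 0, so rank(C) = 3.
rank(C) = 3 = n, so the pair (A, B) is completely controllable.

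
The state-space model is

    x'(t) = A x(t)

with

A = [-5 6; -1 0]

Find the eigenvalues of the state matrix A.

det(sI - A) = s^2 - (tr A)s + det A, with tr A = (-5) + 0 = -5 and det A = (-5)·0 - 6·(-1) = 0 - (-6) = 6.
So p(s) = det(sI - A) = s^2 + 5s + 6.
Factor s^2 + 5s + 6: two numbers with sum -5 and product 6 are -2 and -3, so s^2 + 5s + 6 = (s + 2)(s + 3).
Hence p(s) = (s + 2) (s + 3), with roots -3, -2.
All eigenvalues have negative real part, so the system is asymptotically stable.

-3, -2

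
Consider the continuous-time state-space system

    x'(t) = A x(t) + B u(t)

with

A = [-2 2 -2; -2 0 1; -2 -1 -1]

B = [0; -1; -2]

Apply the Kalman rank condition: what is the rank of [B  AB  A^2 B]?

AB = [[2], [-2], [3]]
A^2B = [[-14], [-1], [-5]]
Controllability matrix C = [B  AB  A^2B] = [[0, 2, -14], [-1, -2, -1], [-2, 3, -5]]
det(C) = 0·((-2)·(-5) - (-1)·3) - 2·((-1)·(-5) - (-1)·(-2)) + (-14)·((-1)·3 - (-2)·(-2)) = 0·13 - 2·3 + (-14)·(-7) = 92 ≠ 0, so rank(C) = 3.
rank(C) = 3 = n, so the pair (A, B) is completely controllable.

3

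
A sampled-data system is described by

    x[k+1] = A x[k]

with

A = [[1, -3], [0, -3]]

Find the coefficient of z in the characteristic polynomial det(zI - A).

2

For a 2×2 matrix, det(zI - A) = z^2 - (tr A)z + det A.
tr A = -2, det A = -3.
So p(z) = z^2 + 2z - 3.
The coefficient of z is 2.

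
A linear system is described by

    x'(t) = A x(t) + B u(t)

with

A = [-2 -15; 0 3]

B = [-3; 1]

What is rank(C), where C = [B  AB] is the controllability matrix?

AB = [[-9], [3]]
Controllability matrix C = [B  AB] = [[-3, -9], [1, 3]]
Every column of C is a scalar multiple of column 1 = [-3, 1] (multipliers 1, 3), so the columns span a one-dimensional space.
C ≠ 0, hence rank(C) = 1.
rank(C) = 1 < n = 2, so the pair (A, B) is not completely controllable.

1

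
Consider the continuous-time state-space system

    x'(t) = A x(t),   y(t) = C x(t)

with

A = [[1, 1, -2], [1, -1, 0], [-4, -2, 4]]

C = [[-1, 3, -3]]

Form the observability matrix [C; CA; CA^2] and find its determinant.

CA = [[14, 2, -10]]
CA^2 = [[56, 32, -68]]
Observability matrix O = [C; CA; CA^2] = [[-1, 3, -3], [14, 2, -10], [56, 32, -68]]
Expanding along the first row, det(O) = (-1)·(2·(-68) - (-10)·32) - 3·(14·(-68) - (-10)·56) + (-3)·(14·32 - 2·56) = (-1)·184 - 3·(-392) + (-3)·336 = -16
Since det(O) ≠ 0, rank(O) = 3 and the system is completely observable.

-16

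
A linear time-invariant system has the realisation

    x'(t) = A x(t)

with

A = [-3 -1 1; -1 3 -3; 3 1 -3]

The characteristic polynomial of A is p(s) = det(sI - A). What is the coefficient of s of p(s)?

-10

Expand det(sI - A) for the 3×3 matrix.
p(s) = s^3 + 3s^2 - 10s - 20.
(Check: constant term = det(-A) = (-1)^3 det A = -20; coefficient of s^2 = -tr A = 3.)
The coefficient of s is -10.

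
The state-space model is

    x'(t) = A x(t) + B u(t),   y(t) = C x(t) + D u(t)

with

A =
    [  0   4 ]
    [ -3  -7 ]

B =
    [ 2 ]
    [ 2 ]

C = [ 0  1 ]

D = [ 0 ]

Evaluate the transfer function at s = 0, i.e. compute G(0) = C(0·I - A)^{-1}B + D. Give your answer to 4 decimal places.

G(0) = C(-A)^{-1}B + D = -C A^{-1} B + D.
det A = 12, so A^{-1} = (1/12)·adj(A) = [[-7/12, -1/3], [1/4, 0]]
A^{-1} B = [-11/6, 1/2]^T
C A^{-1} B = 1/2
G(0) = D - C A^{-1} B = 0 - (1/2) = -1/2 ≈ -0.5000

-0.5000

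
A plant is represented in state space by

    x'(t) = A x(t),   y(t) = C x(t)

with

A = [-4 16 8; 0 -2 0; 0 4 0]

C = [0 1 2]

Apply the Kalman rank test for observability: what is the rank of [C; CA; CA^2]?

CA = [[0, 6, 0]]
CA^2 = [[0, -12, 0]]
Observability matrix O = [C; CA; CA^2] = [[0, 1, 2], [0, 6, 0], [0, -12, 0]]
Column 1 of O is identically zero, so rank(O) ≤ 2.
The 2×2 minor from rows 1, 2, columns 2, 3 is 1·0 - 2·6 = 0 - 12 = -12 ≠ 0, so rank(O) = 2.
rank(O) = 2 < n = 3, so the pair (A, C) is not completely observable.

2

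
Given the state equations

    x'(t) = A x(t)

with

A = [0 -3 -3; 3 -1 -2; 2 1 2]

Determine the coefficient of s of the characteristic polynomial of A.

15

Expand det(sI - A) for the 3×3 matrix.
p(s) = s^3 - s^2 + 15s - 15.
(Check: constant term = det(-A) = (-1)^3 det A = -15; coefficient of s^2 = -tr A = -1.)
The coefficient of s is 15.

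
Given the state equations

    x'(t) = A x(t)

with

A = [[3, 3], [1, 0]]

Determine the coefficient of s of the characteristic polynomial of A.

For a 2×2 matrix, det(sI - A) = s^2 - (tr A)s + det A.
tr A = 3, det A = -3.
So p(s) = s^2 - 3s - 3.
The coefficient of s is -3.

-3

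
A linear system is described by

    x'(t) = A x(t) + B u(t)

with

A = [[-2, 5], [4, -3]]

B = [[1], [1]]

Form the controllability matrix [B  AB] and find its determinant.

AB = [[3], [1]]
Controllability matrix C = [B  AB] = [[1, 3], [1, 1]]
det(C) = 1·1 - 3·1 = 1 - 3 = -2
Since det(C) ≠ 0, rank(C) = 2 and the system is completely controllable.

-2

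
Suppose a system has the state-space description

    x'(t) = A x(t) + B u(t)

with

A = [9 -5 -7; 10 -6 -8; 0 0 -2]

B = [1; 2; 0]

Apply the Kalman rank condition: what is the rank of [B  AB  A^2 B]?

1

AB = [[-1], [-2], [0]]
A^2B = [[1], [2], [0]]
Controllability matrix C = [B  AB  A^2B] = [[1, -1, 1], [2, -2, 2], [0, 0, 0]]
Every column of C is a scalar multiple of column 1 = [1, 2, 0] (multipliers 1, -1, 1), so the columns span a one-dimensional space.
C ≠ 0, hence rank(C) = 1.
rank(C) = 1 < n = 3, so the pair (A, B) is not completely controllable.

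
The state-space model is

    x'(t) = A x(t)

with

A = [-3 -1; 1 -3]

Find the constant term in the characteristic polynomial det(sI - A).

For a 2×2 matrix, det(sI - A) = s^2 - (tr A)s + det A.
tr A = -6, det A = 10.
So p(s) = s^2 + 6s + 10.
The constant term is 10.

10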